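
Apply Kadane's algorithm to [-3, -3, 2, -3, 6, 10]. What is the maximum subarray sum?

Using Kadane's algorithm on [-3, -3, 2, -3, 6, 10]:

Scanning through the array:
Position 1 (value -3): max_ending_here = -3, max_so_far = -3
Position 2 (value 2): max_ending_here = 2, max_so_far = 2
Position 3 (value -3): max_ending_here = -1, max_so_far = 2
Position 4 (value 6): max_ending_here = 6, max_so_far = 6
Position 5 (value 10): max_ending_here = 16, max_so_far = 16

Maximum subarray: [6, 10]
Maximum sum: 16

The maximum subarray is [6, 10] with sum 16. This subarray runs from index 4 to index 5.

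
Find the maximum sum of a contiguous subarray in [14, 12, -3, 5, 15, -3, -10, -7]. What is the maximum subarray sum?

Using Kadane's algorithm on [14, 12, -3, 5, 15, -3, -10, -7]:

Scanning through the array:
Position 1 (value 12): max_ending_here = 26, max_so_far = 26
Position 2 (value -3): max_ending_here = 23, max_so_far = 26
Position 3 (value 5): max_ending_here = 28, max_so_far = 28
Position 4 (value 15): max_ending_here = 43, max_so_far = 43
Position 5 (value -3): max_ending_here = 40, max_so_far = 43
Position 6 (value -10): max_ending_here = 30, max_so_far = 43
Position 7 (value -7): max_ending_here = 23, max_so_far = 43

Maximum subarray: [14, 12, -3, 5, 15]
Maximum sum: 43

The maximum subarray is [14, 12, -3, 5, 15] with sum 43. This subarray runs from index 0 to index 4.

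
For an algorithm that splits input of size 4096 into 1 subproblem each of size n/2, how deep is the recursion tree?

For divide and conquer with division factor 2:

Problem sizes at each level:
Level 0: 4096
Level 1: 2048
Level 2: 1024
Level 3: 512
Level 4: 256
Level 5: 128
Level 6: 64
Level 7: 32
Level 8: 16
Level 9: 8
Level 10: 4
Level 11: 2
Level 12: 1

The root is level 0 and the size-1 base case is level 12 (the tree spans levels 0 through 12, i.e. 13 levels counting the root), so the depth is the number of divisions: log_2(4096) = 12

The recursion tree depth is log_2(4096) = 12. At each level, the problem size is divided by 2, so it takes 12 divisions to reduce to a base case of size 1. The algorithm makes 1 recursive call at each level.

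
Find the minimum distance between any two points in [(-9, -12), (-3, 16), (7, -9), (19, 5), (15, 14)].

Computing all pairwise distances among 5 points:

d((-9, -12), (-3, 16)) = 28.6356
d((-9, -12), (7, -9)) = 16.2788
d((-9, -12), (19, 5)) = 32.7567
d((-9, -12), (15, 14)) = 35.3836
d((-3, 16), (7, -9)) = 26.9258
d((-3, 16), (19, 5)) = 24.5967
d((-3, 16), (15, 14)) = 18.1108
d((7, -9), (19, 5)) = 18.4391
d((7, -9), (15, 14)) = 24.3516
d((19, 5), (15, 14)) = 9.8489 <-- minimum

Closest pair: (19, 5) and (15, 14) with distance 9.8489

The closest pair is (19, 5) and (15, 14) with Euclidean distance 9.8489. For 5 points, brute-force pairwise comparison is shown above. For large n, the divide-and-conquer algorithm (sort by x, recurse on halves, check the dividing strip) achieves O(n log n).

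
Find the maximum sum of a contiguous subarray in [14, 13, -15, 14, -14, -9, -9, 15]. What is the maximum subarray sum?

Using Kadane's algorithm on [14, 13, -15, 14, -14, -9, -9, 15]:

Scanning through the array:
Position 1 (value 13): max_ending_here = 27, max_so_far = 27
Position 2 (value -15): max_ending_here = 12, max_so_far = 27
Position 3 (value 14): max_ending_here = 26, max_so_far = 27
Position 4 (value -14): max_ending_here = 12, max_so_far = 27
Position 5 (value -9): max_ending_here = 3, max_so_far = 27
Position 6 (value -9): max_ending_here = -6, max_so_far = 27
Position 7 (value 15): max_ending_here = 15, max_so_far = 27

Maximum subarray: [14, 13]
Maximum sum: 27

The maximum subarray is [14, 13] with sum 27. This subarray runs from index 0 to index 1.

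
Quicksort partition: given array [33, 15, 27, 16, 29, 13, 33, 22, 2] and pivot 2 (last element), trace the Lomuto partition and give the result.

Lomuto partition with pivot = 2:

Initial array: [33, 15, 27, 16, 29, 13, 33, 22, 2]

arr[0]=33 > 2: no swap
arr[1]=15 > 2: no swap
arr[2]=27 > 2: no swap
arr[3]=16 > 2: no swap
arr[4]=29 > 2: no swap
arr[5]=13 > 2: no swap
arr[6]=33 > 2: no swap
arr[7]=22 > 2: no swap

Place pivot at position 0: [2, 15, 27, 16, 29, 13, 33, 22, 33]
Pivot position: 0

After partitioning with pivot 2, the array becomes [2, 15, 27, 16, 29, 13, 33, 22, 33]. The pivot is placed at index 0. All elements to the left of the pivot are <= 2, and all elements to the right are > 2.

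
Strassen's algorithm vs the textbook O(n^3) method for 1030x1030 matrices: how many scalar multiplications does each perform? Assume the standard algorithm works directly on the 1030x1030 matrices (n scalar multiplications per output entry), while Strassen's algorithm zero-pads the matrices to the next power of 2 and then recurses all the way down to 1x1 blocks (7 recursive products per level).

Matrix multiplication for 1030x1030 matrices:

Strassen's algorithm requires power-of-2 dimensions. Pad 1030x1030 to 2048x2048 (next power of 2).

Standard algorithm: 1030^3 = 1092727000 multiplications
Strassen's algorithm: 7^(log2(2048)) = 7^11 = 1977326743 multiplications
Difference: 1092727000 - 1977326743 = -884599743 (Strassen uses MORE here due to padding overhead — for small or just-over-power-of-2 n, padding can outweigh the per-level savings)

Standard: 1092727000 multiplications (1030^3). Strassen: 1977326743 multiplications (7^11, after padding to 2048x2048). Strassen reduces 8 recursive multiplications to 7 at each level.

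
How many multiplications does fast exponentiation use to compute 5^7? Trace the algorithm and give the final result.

Computing 5^7 by squaring (build up from 5^1; each line after the first costs one multiplication):

5^1 = 5
5^2 = (5^1)^2 = 5^2 = 25
5^3 = 5 * 5^2 = 5 * 25 = 125
5^6 = (5^3)^2 = 125^2 = 15625
5^7 = 5 * 5^6 = 5 * 15625 = 78125

Result: 78125
Multiplications needed: 4 (4 lines after 5^1)

5^7 = 78125. Using exponentiation by squaring, this requires 4 multiplications. The key idea: if the exponent is even, square the half-power; if odd, multiply by the base once.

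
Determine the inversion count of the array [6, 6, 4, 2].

Finding inversions in [6, 6, 4, 2]:

(0, 2): arr[0]=6 > arr[2]=4
(0, 3): arr[0]=6 > arr[3]=2
(1, 2): arr[1]=6 > arr[2]=4
(1, 3): arr[1]=6 > arr[3]=2
(2, 3): arr[2]=4 > arr[3]=2

Total inversions: 5

The array has 5 inversion(s): (0,2), (0,3), (1,2), (1,3), (2,3). Each pair (i,j) satisfies i < j and arr[i] > arr[j].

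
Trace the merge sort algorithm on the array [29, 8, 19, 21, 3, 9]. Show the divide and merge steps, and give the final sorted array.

Merge sort trace:

Split: [29, 8, 19, 21, 3, 9] -> [29, 8, 19] and [21, 3, 9]
  Split: [29, 8, 19] -> [29] and [8, 19]
    Split: [8, 19] -> [8] and [19]
    Merge: [8] + [19] -> [8, 19]
  Merge: [29] + [8, 19] -> [8, 19, 29]
  Split: [21, 3, 9] -> [21] and [3, 9]
    Split: [3, 9] -> [3] and [9]
    Merge: [3] + [9] -> [3, 9]
  Merge: [21] + [3, 9] -> [3, 9, 21]
Merge: [8, 19, 29] + [3, 9, 21] -> [3, 8, 9, 19, 21, 29]

Final sorted array: [3, 8, 9, 19, 21, 29]

The merge sort proceeds by recursively splitting the array and merging sorted halves.
After all merges, the sorted array is [3, 8, 9, 19, 21, 29].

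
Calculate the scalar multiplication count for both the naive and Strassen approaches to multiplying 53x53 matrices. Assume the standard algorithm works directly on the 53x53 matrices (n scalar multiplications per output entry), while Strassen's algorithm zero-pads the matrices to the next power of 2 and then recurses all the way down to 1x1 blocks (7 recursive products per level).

Matrix multiplication for 53x53 matrices:

Strassen's algorithm requires power-of-2 dimensions. Pad 53x53 to 64x64 (next power of 2).

Standard algorithm: 53^3 = 148877 multiplications
Strassen's algorithm: 7^(log2(64)) = 7^6 = 117649 multiplications
Savings: 148877 - 117649 = 31228 multiplications

Standard: 148877 multiplications (53^3). Strassen: 117649 multiplications (7^6, after padding to 64x64). Strassen reduces 8 recursive multiplications to 7 at each level.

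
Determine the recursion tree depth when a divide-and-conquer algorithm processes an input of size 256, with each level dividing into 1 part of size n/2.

For divide and conquer with division factor 2:

Problem sizes at each level:
Level 0: 256
Level 1: 128
Level 2: 64
Level 3: 32
Level 4: 16
Level 5: 8
Level 6: 4
Level 7: 2
Level 8: 1

The root is level 0 and the size-1 base case is level 8 (the tree spans levels 0 through 8, i.e. 9 levels counting the root), so the depth is the number of divisions: log_2(256) = 8

The recursion tree depth is log_2(256) = 8. At each level, the problem size is divided by 2, so it takes 8 divisions to reduce to a base case of size 1. The algorithm makes 1 recursive call at each level.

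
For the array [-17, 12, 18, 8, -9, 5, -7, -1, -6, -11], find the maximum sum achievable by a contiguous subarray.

Using Kadane's algorithm on [-17, 12, 18, 8, -9, 5, -7, -1, -6, -11]:

Scanning through the array:
Position 1 (value 12): max_ending_here = 12, max_so_far = 12
Position 2 (value 18): max_ending_here = 30, max_so_far = 30
Position 3 (value 8): max_ending_here = 38, max_so_far = 38
Position 4 (value -9): max_ending_here = 29, max_so_far = 38
Position 5 (value 5): max_ending_here = 34, max_so_far = 38
Position 6 (value -7): max_ending_here = 27, max_so_far = 38
Position 7 (value -1): max_ending_here = 26, max_so_far = 38
Position 8 (value -6): max_ending_here = 20, max_so_far = 38
Position 9 (value -11): max_ending_here = 9, max_so_far = 38

Maximum subarray: [12, 18, 8]
Maximum sum: 38

The maximum subarray is [12, 18, 8] with sum 38. This subarray runs from index 1 to index 3.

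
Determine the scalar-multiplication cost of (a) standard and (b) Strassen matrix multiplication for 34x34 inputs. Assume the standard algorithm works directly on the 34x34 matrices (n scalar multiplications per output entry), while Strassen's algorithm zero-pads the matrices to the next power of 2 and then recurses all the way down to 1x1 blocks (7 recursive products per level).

Matrix multiplication for 34x34 matrices:

Strassen's algorithm requires power-of-2 dimensions. Pad 34x34 to 64x64 (next power of 2).

Standard algorithm: 34^3 = 39304 multiplications
Strassen's algorithm: 7^(log2(64)) = 7^6 = 117649 multiplications
Difference: 39304 - 117649 = -78345 (Strassen uses MORE here due to padding overhead — for small or just-over-power-of-2 n, padding can outweigh the per-level savings)

Standard: 39304 multiplications (34^3). Strassen: 117649 multiplications (7^6, after padding to 64x64). Strassen reduces 8 recursive multiplications to 7 at each level.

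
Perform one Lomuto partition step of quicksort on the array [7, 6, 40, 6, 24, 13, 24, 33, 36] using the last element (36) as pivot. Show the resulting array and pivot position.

Lomuto partition with pivot = 36:

Initial array: [7, 6, 40, 6, 24, 13, 24, 33, 36]

arr[0]=7 <= 36: swap with position 0, array becomes [7, 6, 40, 6, 24, 13, 24, 33, 36]
arr[1]=6 <= 36: swap with position 1, array becomes [7, 6, 40, 6, 24, 13, 24, 33, 36]
arr[2]=40 > 36: no swap
arr[3]=6 <= 36: swap with position 2, array becomes [7, 6, 6, 40, 24, 13, 24, 33, 36]
arr[4]=24 <= 36: swap with position 3, array becomes [7, 6, 6, 24, 40, 13, 24, 33, 36]
arr[5]=13 <= 36: swap with position 4, array becomes [7, 6, 6, 24, 13, 40, 24, 33, 36]
arr[6]=24 <= 36: swap with position 5, array becomes [7, 6, 6, 24, 13, 24, 40, 33, 36]
arr[7]=33 <= 36: swap with position 6, array becomes [7, 6, 6, 24, 13, 24, 33, 40, 36]

Place pivot at position 7: [7, 6, 6, 24, 13, 24, 33, 36, 40]
Pivot position: 7

After partitioning with pivot 36, the array becomes [7, 6, 6, 24, 13, 24, 33, 36, 40]. The pivot is placed at index 7. All elements to the left of the pivot are <= 36, and all elements to the right are > 36.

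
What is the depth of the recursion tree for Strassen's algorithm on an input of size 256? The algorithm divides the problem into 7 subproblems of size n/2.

For divide and conquer with division factor 2:

Problem sizes at each level:
Level 0: 256
Level 1: 128
Level 2: 64
Level 3: 32
Level 4: 16
Level 5: 8
Level 6: 4
Level 7: 2
Level 8: 1

The root is level 0 and the size-1 base case is level 8 (the tree spans levels 0 through 8, i.e. 9 levels counting the root), so the depth is the number of divisions: log_2(256) = 8

The recursion tree depth is log_2(256) = 8. At each level, the problem size is divided by 2, so it takes 8 divisions to reduce to a base case of size 1. The algorithm makes 7 recursive calls at each level.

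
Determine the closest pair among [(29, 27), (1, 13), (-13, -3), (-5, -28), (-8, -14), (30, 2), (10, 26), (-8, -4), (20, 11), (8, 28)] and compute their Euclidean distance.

Computing all pairwise distances among 10 points:

d((29, 27), (1, 13)) = 31.305
d((29, 27), (-13, -3)) = 51.614
d((29, 27), (-5, -28)) = 64.6607
d((29, 27), (-8, -14)) = 55.2268
d((29, 27), (30, 2)) = 25.02
d((29, 27), (10, 26)) = 19.0263
d((29, 27), (-8, -4)) = 48.2701
d((29, 27), (20, 11)) = 18.3576
d((29, 27), (8, 28)) = 21.0238
d((1, 13), (-13, -3)) = 21.2603
d((1, 13), (-5, -28)) = 41.4367
d((1, 13), (-8, -14)) = 28.4605
d((1, 13), (30, 2)) = 31.0161
d((1, 13), (10, 26)) = 15.8114
d((1, 13), (-8, -4)) = 19.2354
d((1, 13), (20, 11)) = 19.105
d((1, 13), (8, 28)) = 16.5529
d((-13, -3), (-5, -28)) = 26.2488
d((-13, -3), (-8, -14)) = 12.083
d((-13, -3), (30, 2)) = 43.2897
d((-13, -3), (10, 26)) = 37.0135
d((-13, -3), (-8, -4)) = 5.099
d((-13, -3), (20, 11)) = 35.8469
d((-13, -3), (8, 28)) = 37.4433
d((-5, -28), (-8, -14)) = 14.3178
d((-5, -28), (30, 2)) = 46.0977
d((-5, -28), (10, 26)) = 56.0446
d((-5, -28), (-8, -4)) = 24.1868
d((-5, -28), (20, 11)) = 46.3249
d((-5, -28), (8, 28)) = 57.4891
d((-8, -14), (30, 2)) = 41.2311
d((-8, -14), (10, 26)) = 43.8634
d((-8, -14), (-8, -4)) = 10.0
d((-8, -14), (20, 11)) = 37.5366
d((-8, -14), (8, 28)) = 44.9444
d((30, 2), (10, 26)) = 31.241
d((30, 2), (-8, -4)) = 38.4708
d((30, 2), (20, 11)) = 13.4536
d((30, 2), (8, 28)) = 34.0588
d((10, 26), (-8, -4)) = 34.9857
d((10, 26), (20, 11)) = 18.0278
d((10, 26), (8, 28)) = 2.8284 <-- minimum
d((-8, -4), (20, 11)) = 31.7648
d((-8, -4), (8, 28)) = 35.7771
d((20, 11), (8, 28)) = 20.8087

Closest pair: (10, 26) and (8, 28) with distance 2.8284

The closest pair is (10, 26) and (8, 28) with Euclidean distance 2.8284. For 10 points, brute-force pairwise comparison is shown above. For large n, the divide-and-conquer algorithm (sort by x, recurse on halves, check the dividing strip) achieves O(n log n).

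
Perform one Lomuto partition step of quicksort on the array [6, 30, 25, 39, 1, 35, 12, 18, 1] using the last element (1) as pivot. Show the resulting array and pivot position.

Lomuto partition with pivot = 1:

Initial array: [6, 30, 25, 39, 1, 35, 12, 18, 1]

arr[0]=6 > 1: no swap
arr[1]=30 > 1: no swap
arr[2]=25 > 1: no swap
arr[3]=39 > 1: no swap
arr[4]=1 <= 1: swap with position 0, array becomes [1, 30, 25, 39, 6, 35, 12, 18, 1]
arr[5]=35 > 1: no swap
arr[6]=12 > 1: no swap
arr[7]=18 > 1: no swap

Place pivot at position 1: [1, 1, 25, 39, 6, 35, 12, 18, 30]
Pivot position: 1

After partitioning with pivot 1, the array becomes [1, 1, 25, 39, 6, 35, 12, 18, 30]. The pivot is placed at index 1. All elements to the left of the pivot are <= 1, and all elements to the right are > 1.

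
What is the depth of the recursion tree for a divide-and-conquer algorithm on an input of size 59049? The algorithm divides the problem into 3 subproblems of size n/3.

For divide and conquer with division factor 3:

Problem sizes at each level:
Level 0: 59049
Level 1: 19683
Level 2: 6561
Level 3: 2187
Level 4: 729
Level 5: 243
Level 6: 81
Level 7: 27
Level 8: 9
Level 9: 3
Level 10: 1

The root is level 0 and the size-1 base case is level 10 (the tree spans levels 0 through 10, i.e. 11 levels counting the root), so the depth is the number of divisions: log_3(59049) = 10

The recursion tree depth is log_3(59049) = 10. At each level, the problem size is divided by 3, so it takes 10 divisions to reduce to a base case of size 1. The algorithm makes 3 recursive calls at each level.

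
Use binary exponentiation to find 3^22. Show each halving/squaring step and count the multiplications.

Computing 3^22 by squaring (build up from 3^1; each line after the first costs one multiplication):

3^1 = 3
3^2 = (3^1)^2 = 3^2 = 9
3^4 = (3^2)^2 = 9^2 = 81
3^5 = 3 * 3^4 = 3 * 81 = 243
3^10 = (3^5)^2 = 243^2 = 59049
3^11 = 3 * 3^10 = 3 * 59049 = 177147
3^22 = (3^11)^2 = 177147^2 = 31381059609

Result: 31381059609
Multiplications needed: 6 (6 lines after 3^1)

3^22 = 31381059609. Using exponentiation by squaring, this requires 6 multiplications. The key idea: if the exponent is even, square the half-power; if odd, multiply by the base once.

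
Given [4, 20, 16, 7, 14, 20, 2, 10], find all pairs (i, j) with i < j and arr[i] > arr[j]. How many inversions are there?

Finding inversions in [4, 20, 16, 7, 14, 20, 2, 10]:

(0, 6): arr[0]=4 > arr[6]=2
(1, 2): arr[1]=20 > arr[2]=16
(1, 3): arr[1]=20 > arr[3]=7
(1, 4): arr[1]=20 > arr[4]=14
(1, 6): arr[1]=20 > arr[6]=2
(1, 7): arr[1]=20 > arr[7]=10
(2, 3): arr[2]=16 > arr[3]=7
(2, 4): arr[2]=16 > arr[4]=14
(2, 6): arr[2]=16 > arr[6]=2
(2, 7): arr[2]=16 > arr[7]=10
(3, 6): arr[3]=7 > arr[6]=2
(4, 6): arr[4]=14 > arr[6]=2
(4, 7): arr[4]=14 > arr[7]=10
(5, 6): arr[5]=20 > arr[6]=2
(5, 7): arr[5]=20 > arr[7]=10

Total inversions: 15

The array has 15 inversion(s): (0,6), (1,2), (1,3), (1,4), (1,6), (1,7), (2,3), (2,4), (2,6), (2,7), (3,6), (4,6), (4,7), (5,6), (5,7). Each pair (i,j) satisfies i < j and arr[i] > arr[j].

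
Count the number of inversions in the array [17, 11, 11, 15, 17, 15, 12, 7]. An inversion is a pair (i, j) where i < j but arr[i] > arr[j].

Finding inversions in [17, 11, 11, 15, 17, 15, 12, 7]:

(0, 1): arr[0]=17 > arr[1]=11
(0, 2): arr[0]=17 > arr[2]=11
(0, 3): arr[0]=17 > arr[3]=15
(0, 5): arr[0]=17 > arr[5]=15
(0, 6): arr[0]=17 > arr[6]=12
(0, 7): arr[0]=17 > arr[7]=7
(1, 7): arr[1]=11 > arr[7]=7
(2, 7): arr[2]=11 > arr[7]=7
(3, 6): arr[3]=15 > arr[6]=12
(3, 7): arr[3]=15 > arr[7]=7
(4, 5): arr[4]=17 > arr[5]=15
(4, 6): arr[4]=17 > arr[6]=12
(4, 7): arr[4]=17 > arr[7]=7
(5, 6): arr[5]=15 > arr[6]=12
(5, 7): arr[5]=15 > arr[7]=7
(6, 7): arr[6]=12 > arr[7]=7

Total inversions: 16

The array has 16 inversion(s): (0,1), (0,2), (0,3), (0,5), (0,6), (0,7), (1,7), (2,7), (3,6), (3,7), (4,5), (4,6), (4,7), (5,6), (5,7), (6,7). Each pair (i,j) satisfies i < j and arr[i] > arr[j].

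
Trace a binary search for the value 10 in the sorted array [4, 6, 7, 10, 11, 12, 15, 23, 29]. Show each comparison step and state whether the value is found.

Binary search for 10 in [4, 6, 7, 10, 11, 12, 15, 23, 29]:

lo=0, hi=8, mid=4, arr[mid]=11 -> 11 > 10, search left half
lo=0, hi=3, mid=1, arr[mid]=6 -> 6 < 10, search right half
lo=2, hi=3, mid=2, arr[mid]=7 -> 7 < 10, search right half
lo=3, hi=3, mid=3, arr[mid]=10 -> Found target at index 3!

Binary search finds 10 at index 3 after 4 comparisons. The search repeatedly halves the search space by comparing with the middle element.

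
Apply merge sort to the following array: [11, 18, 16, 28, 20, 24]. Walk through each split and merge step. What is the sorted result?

Merge sort trace:

Split: [11, 18, 16, 28, 20, 24] -> [11, 18, 16] and [28, 20, 24]
  Split: [11, 18, 16] -> [11] and [18, 16]
    Split: [18, 16] -> [18] and [16]
    Merge: [18] + [16] -> [16, 18]
  Merge: [11] + [16, 18] -> [11, 16, 18]
  Split: [28, 20, 24] -> [28] and [20, 24]
    Split: [20, 24] -> [20] and [24]
    Merge: [20] + [24] -> [20, 24]
  Merge: [28] + [20, 24] -> [20, 24, 28]
Merge: [11, 16, 18] + [20, 24, 28] -> [11, 16, 18, 20, 24, 28]

Final sorted array: [11, 16, 18, 20, 24, 28]

The merge sort proceeds by recursively splitting the array and merging sorted halves.
After all merges, the sorted array is [11, 16, 18, 20, 24, 28].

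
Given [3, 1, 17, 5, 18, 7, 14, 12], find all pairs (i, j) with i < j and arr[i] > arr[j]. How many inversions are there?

Finding inversions in [3, 1, 17, 5, 18, 7, 14, 12]:

(0, 1): arr[0]=3 > arr[1]=1
(2, 3): arr[2]=17 > arr[3]=5
(2, 5): arr[2]=17 > arr[5]=7
(2, 6): arr[2]=17 > arr[6]=14
(2, 7): arr[2]=17 > arr[7]=12
(4, 5): arr[4]=18 > arr[5]=7
(4, 6): arr[4]=18 > arr[6]=14
(4, 7): arr[4]=18 > arr[7]=12
(6, 7): arr[6]=14 > arr[7]=12

Total inversions: 9

The array has 9 inversion(s): (0,1), (2,3), (2,5), (2,6), (2,7), (4,5), (4,6), (4,7), (6,7). Each pair (i,j) satisfies i < j and arr[i] > arr[j].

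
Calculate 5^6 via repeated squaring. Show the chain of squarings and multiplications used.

Computing 5^6 by squaring (build up from 5^1; each line after the first costs one multiplication):

5^1 = 5
5^2 = (5^1)^2 = 5^2 = 25
5^3 = 5 * 5^2 = 5 * 25 = 125
5^6 = (5^3)^2 = 125^2 = 15625

Result: 15625
Multiplications needed: 3 (3 lines after 5^1)

5^6 = 15625. Using exponentiation by squaring, this requires 3 multiplications. The key idea: if the exponent is even, square the half-power; if odd, multiply by the base once.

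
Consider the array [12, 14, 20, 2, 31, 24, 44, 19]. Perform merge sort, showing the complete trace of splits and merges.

Merge sort trace:

Split: [12, 14, 20, 2, 31, 24, 44, 19] -> [12, 14, 20, 2] and [31, 24, 44, 19]
  Split: [12, 14, 20, 2] -> [12, 14] and [20, 2]
    Split: [12, 14] -> [12] and [14]
    Merge: [12] + [14] -> [12, 14]
    Split: [20, 2] -> [20] and [2]
    Merge: [20] + [2] -> [2, 20]
  Merge: [12, 14] + [2, 20] -> [2, 12, 14, 20]
  Split: [31, 24, 44, 19] -> [31, 24] and [44, 19]
    Split: [31, 24] -> [31] and [24]
    Merge: [31] + [24] -> [24, 31]
    Split: [44, 19] -> [44] and [19]
    Merge: [44] + [19] -> [19, 44]
  Merge: [24, 31] + [19, 44] -> [19, 24, 31, 44]
Merge: [2, 12, 14, 20] + [19, 24, 31, 44] -> [2, 12, 14, 19, 20, 24, 31, 44]

Final sorted array: [2, 12, 14, 19, 20, 24, 31, 44]

The merge sort proceeds by recursively splitting the array and merging sorted halves.
After all merges, the sorted array is [2, 12, 14, 19, 20, 24, 31, 44].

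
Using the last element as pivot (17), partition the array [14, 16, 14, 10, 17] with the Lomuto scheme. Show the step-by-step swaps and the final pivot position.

Lomuto partition with pivot = 17:

Initial array: [14, 16, 14, 10, 17]

arr[0]=14 <= 17: swap with position 0, array becomes [14, 16, 14, 10, 17]
arr[1]=16 <= 17: swap with position 1, array becomes [14, 16, 14, 10, 17]
arr[2]=14 <= 17: swap with position 2, array becomes [14, 16, 14, 10, 17]
arr[3]=10 <= 17: swap with position 3, array becomes [14, 16, 14, 10, 17]

Place pivot at position 4: [14, 16, 14, 10, 17]
Pivot position: 4

After partitioning with pivot 17, the array becomes [14, 16, 14, 10, 17]. The pivot is placed at index 4. All elements to the left of the pivot are <= 17, and all elements to the right are > 17.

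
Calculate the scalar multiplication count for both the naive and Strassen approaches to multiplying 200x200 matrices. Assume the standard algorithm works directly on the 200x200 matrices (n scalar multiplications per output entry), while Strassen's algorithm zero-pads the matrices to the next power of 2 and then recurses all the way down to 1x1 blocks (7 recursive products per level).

Matrix multiplication for 200x200 matrices:

Strassen's algorithm requires power-of-2 dimensions. Pad 200x200 to 256x256 (next power of 2).

Standard algorithm: 200^3 = 8000000 multiplications
Strassen's algorithm: 7^(log2(256)) = 7^8 = 5764801 multiplications
Savings: 8000000 - 5764801 = 2235199 multiplications

Standard: 8000000 multiplications (200^3). Strassen: 5764801 multiplications (7^8, after padding to 256x256). Strassen reduces 8 recursive multiplications to 7 at each level.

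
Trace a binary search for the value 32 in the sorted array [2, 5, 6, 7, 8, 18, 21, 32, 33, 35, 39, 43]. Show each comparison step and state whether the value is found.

Binary search for 32 in [2, 5, 6, 7, 8, 18, 21, 32, 33, 35, 39, 43]:

lo=0, hi=11, mid=5, arr[mid]=18 -> 18 < 32, search right half
lo=6, hi=11, mid=8, arr[mid]=33 -> 33 > 32, search left half
lo=6, hi=7, mid=6, arr[mid]=21 -> 21 < 32, search right half
lo=7, hi=7, mid=7, arr[mid]=32 -> Found target at index 7!

Binary search finds 32 at index 7 after 4 comparisons. The search repeatedly halves the search space by comparing with the middle element.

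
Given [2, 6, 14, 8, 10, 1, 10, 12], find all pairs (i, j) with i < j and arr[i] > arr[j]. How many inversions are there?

Finding inversions in [2, 6, 14, 8, 10, 1, 10, 12]:

(0, 5): arr[0]=2 > arr[5]=1
(1, 5): arr[1]=6 > arr[5]=1
(2, 3): arr[2]=14 > arr[3]=8
(2, 4): arr[2]=14 > arr[4]=10
(2, 5): arr[2]=14 > arr[5]=1
(2, 6): arr[2]=14 > arr[6]=10
(2, 7): arr[2]=14 > arr[7]=12
(3, 5): arr[3]=8 > arr[5]=1
(4, 5): arr[4]=10 > arr[5]=1

Total inversions: 9

The array has 9 inversion(s): (0,5), (1,5), (2,3), (2,4), (2,5), (2,6), (2,7), (3,5), (4,5). Each pair (i,j) satisfies i < j and arr[i] > arr[j].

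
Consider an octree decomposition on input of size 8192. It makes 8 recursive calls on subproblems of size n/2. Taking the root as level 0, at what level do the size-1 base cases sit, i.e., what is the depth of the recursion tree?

For divide and conquer with division factor 2:

Problem sizes at each level:
Level 0: 8192
Level 1: 4096
Level 2: 2048
Level 3: 1024
Level 4: 512
Level 5: 256
Level 6: 128
Level 7: 64
Level 8: 32
Level 9: 16
Level 10: 8
Level 11: 4
Level 12: 2
Level 13: 1

The root is level 0 and the size-1 base case is level 13 (the tree spans levels 0 through 13, i.e. 14 levels counting the root), so the depth is the number of divisions: log_2(8192) = 13

The recursion tree depth is log_2(8192) = 13. At each level, the problem size is divided by 2, so it takes 13 divisions to reduce to a base case of size 1. The algorithm makes 8 recursive calls at each level.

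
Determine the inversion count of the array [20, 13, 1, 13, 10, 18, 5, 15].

Finding inversions in [20, 13, 1, 13, 10, 18, 5, 15]:

(0, 1): arr[0]=20 > arr[1]=13
(0, 2): arr[0]=20 > arr[2]=1
(0, 3): arr[0]=20 > arr[3]=13
(0, 4): arr[0]=20 > arr[4]=10
(0, 5): arr[0]=20 > arr[5]=18
(0, 6): arr[0]=20 > arr[6]=5
(0, 7): arr[0]=20 > arr[7]=15
(1, 2): arr[1]=13 > arr[2]=1
(1, 4): arr[1]=13 > arr[4]=10
(1, 6): arr[1]=13 > arr[6]=5
(3, 4): arr[3]=13 > arr[4]=10
(3, 6): arr[3]=13 > arr[6]=5
(4, 6): arr[4]=10 > arr[6]=5
(5, 6): arr[5]=18 > arr[6]=5
(5, 7): arr[5]=18 > arr[7]=15

Total inversions: 15

The array has 15 inversion(s): (0,1), (0,2), (0,3), (0,4), (0,5), (0,6), (0,7), (1,2), (1,4), (1,6), (3,4), (3,6), (4,6), (5,6), (5,7). Each pair (i,j) satisfies i < j and arr[i] > arr[j].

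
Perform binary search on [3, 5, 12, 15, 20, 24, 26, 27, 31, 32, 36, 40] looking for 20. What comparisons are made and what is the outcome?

Binary search for 20 in [3, 5, 12, 15, 20, 24, 26, 27, 31, 32, 36, 40]:

lo=0, hi=11, mid=5, arr[mid]=24 -> 24 > 20, search left half
lo=0, hi=4, mid=2, arr[mid]=12 -> 12 < 20, search right half
lo=3, hi=4, mid=3, arr[mid]=15 -> 15 < 20, search right half
lo=4, hi=4, mid=4, arr[mid]=20 -> Found target at index 4!

Binary search finds 20 at index 4 after 4 comparisons. The search repeatedly halves the search space by comparing with the middle element.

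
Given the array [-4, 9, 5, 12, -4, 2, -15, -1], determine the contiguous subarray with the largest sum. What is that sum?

Using Kadane's algorithm on [-4, 9, 5, 12, -4, 2, -15, -1]:

Scanning through the array:
Position 1 (value 9): max_ending_here = 9, max_so_far = 9
Position 2 (value 5): max_ending_here = 14, max_so_far = 14
Position 3 (value 12): max_ending_here = 26, max_so_far = 26
Position 4 (value -4): max_ending_here = 22, max_so_far = 26
Position 5 (value 2): max_ending_here = 24, max_so_far = 26
Position 6 (value -15): max_ending_here = 9, max_so_far = 26
Position 7 (value -1): max_ending_here = 8, max_so_far = 26

Maximum subarray: [9, 5, 12]
Maximum sum: 26

The maximum subarray is [9, 5, 12] with sum 26. This subarray runs from index 1 to index 3.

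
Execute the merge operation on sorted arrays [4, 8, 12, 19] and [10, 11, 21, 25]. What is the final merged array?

Merging process:

Compare 4 vs 10: take 4 from left. Merged: [4]
Compare 8 vs 10: take 8 from left. Merged: [4, 8]
Compare 12 vs 10: take 10 from right. Merged: [4, 8, 10]
Compare 12 vs 11: take 11 from right. Merged: [4, 8, 10, 11]
Compare 12 vs 21: take 12 from left. Merged: [4, 8, 10, 11, 12]
Compare 19 vs 21: take 19 from left. Merged: [4, 8, 10, 11, 12, 19]
Append remaining from right: [21, 25]. Merged: [4, 8, 10, 11, 12, 19, 21, 25]

Final merged array: [4, 8, 10, 11, 12, 19, 21, 25]
Total comparisons: 6

The merged array is [4, 8, 10, 11, 12, 19, 21, 25], requiring 6 comparisons. The merge step runs in O(n) time where n is the total number of elements.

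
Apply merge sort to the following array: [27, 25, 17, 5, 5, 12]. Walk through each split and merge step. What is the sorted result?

Merge sort trace:

Split: [27, 25, 17, 5, 5, 12] -> [27, 25, 17] and [5, 5, 12]
  Split: [27, 25, 17] -> [27] and [25, 17]
    Split: [25, 17] -> [25] and [17]
    Merge: [25] + [17] -> [17, 25]
  Merge: [27] + [17, 25] -> [17, 25, 27]
  Split: [5, 5, 12] -> [5] and [5, 12]
    Split: [5, 12] -> [5] and [12]
    Merge: [5] + [12] -> [5, 12]
  Merge: [5] + [5, 12] -> [5, 5, 12]
Merge: [17, 25, 27] + [5, 5, 12] -> [5, 5, 12, 17, 25, 27]

Final sorted array: [5, 5, 12, 17, 25, 27]

The merge sort proceeds by recursively splitting the array and merging sorted halves.
After all merges, the sorted array is [5, 5, 12, 17, 25, 27].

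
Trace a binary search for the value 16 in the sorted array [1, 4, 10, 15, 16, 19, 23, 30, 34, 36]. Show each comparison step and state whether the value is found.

Binary search for 16 in [1, 4, 10, 15, 16, 19, 23, 30, 34, 36]:

lo=0, hi=9, mid=4, arr[mid]=16 -> Found target at index 4!

Binary search finds 16 at index 4 after 1 comparisons. The search repeatedly halves the search space by comparing with the middle element.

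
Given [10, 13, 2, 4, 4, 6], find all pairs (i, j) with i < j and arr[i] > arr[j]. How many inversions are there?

Finding inversions in [10, 13, 2, 4, 4, 6]:

(0, 2): arr[0]=10 > arr[2]=2
(0, 3): arr[0]=10 > arr[3]=4
(0, 4): arr[0]=10 > arr[4]=4
(0, 5): arr[0]=10 > arr[5]=6
(1, 2): arr[1]=13 > arr[2]=2
(1, 3): arr[1]=13 > arr[3]=4
(1, 4): arr[1]=13 > arr[4]=4
(1, 5): arr[1]=13 > arr[5]=6

Total inversions: 8

The array has 8 inversion(s): (0,2), (0,3), (0,4), (0,5), (1,2), (1,3), (1,4), (1,5). Each pair (i,j) satisfies i < j and arr[i] > arr[j].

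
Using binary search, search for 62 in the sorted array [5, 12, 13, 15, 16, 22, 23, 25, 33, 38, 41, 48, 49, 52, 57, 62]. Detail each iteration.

Binary search for 62 in [5, 12, 13, 15, 16, 22, 23, 25, 33, 38, 41, 48, 49, 52, 57, 62]:

lo=0, hi=15, mid=7, arr[mid]=25 -> 25 < 62, search right half
lo=8, hi=15, mid=11, arr[mid]=48 -> 48 < 62, search right half
lo=12, hi=15, mid=13, arr[mid]=52 -> 52 < 62, search right half
lo=14, hi=15, mid=14, arr[mid]=57 -> 57 < 62, search right half
lo=15, hi=15, mid=15, arr[mid]=62 -> Found target at index 15!

Binary search finds 62 at index 15 after 5 comparisons. The search repeatedly halves the search space by comparing with the middle element.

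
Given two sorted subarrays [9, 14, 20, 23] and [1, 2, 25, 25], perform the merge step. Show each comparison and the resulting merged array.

Merging process:

Compare 9 vs 1: take 1 from right. Merged: [1]
Compare 9 vs 2: take 2 from right. Merged: [1, 2]
Compare 9 vs 25: take 9 from left. Merged: [1, 2, 9]
Compare 14 vs 25: take 14 from left. Merged: [1, 2, 9, 14]
Compare 20 vs 25: take 20 from left. Merged: [1, 2, 9, 14, 20]
Compare 23 vs 25: take 23 from left. Merged: [1, 2, 9, 14, 20, 23]
Append remaining from right: [25, 25]. Merged: [1, 2, 9, 14, 20, 23, 25, 25]

Final merged array: [1, 2, 9, 14, 20, 23, 25, 25]
Total comparisons: 6

The merged array is [1, 2, 9, 14, 20, 23, 25, 25], requiring 6 comparisons. The merge step runs in O(n) time where n is the total number of elements.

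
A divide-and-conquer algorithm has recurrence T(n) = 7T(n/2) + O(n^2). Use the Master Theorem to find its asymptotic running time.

Master Theorem for T(n) = 7T(n/2) + O(n^2):

a = 7, b = 2, c = 2
log_b(a) = log_2(7) = 2.8074

Case 1: c = 2 < log_2(7) = 2.8074
T(n) = O(n^(log_2 7))

For T(n) = 7T(n/2) + O(n^2): log_2(7) = 2.8074. This is Case 1 of the Master Theorem (c < log_b(a), work dominated by leaves), giving O(n^(log_2 7)).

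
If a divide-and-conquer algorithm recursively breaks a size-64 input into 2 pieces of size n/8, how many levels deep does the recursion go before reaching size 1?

For divide and conquer with division factor 8:

Problem sizes at each level:
Level 0: 64
Level 1: 8
Level 2: 1

The root is level 0 and the size-1 base case is level 2 (the tree spans levels 0 through 2, i.e. 3 levels counting the root), so the depth is the number of divisions: log_8(64) = 2

The recursion tree depth is log_8(64) = 2. At each level, the problem size is divided by 8, so it takes 2 divisions to reduce to a base case of size 1. The algorithm makes 2 recursive calls at each level.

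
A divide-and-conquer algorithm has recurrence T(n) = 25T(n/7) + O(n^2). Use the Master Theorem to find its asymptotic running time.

Master Theorem for T(n) = 25T(n/7) + O(n^2):

a = 25, b = 7, c = 2
log_b(a) = log_7(25) = 1.6542

Case 3: c = 2 > log_7(25) = 1.6542
T(n) = O(n^2) = O(n^2)

For T(n) = 25T(n/7) + O(n^2): log_7(25) = 1.6542. This is Case 3 of the Master Theorem (c > log_b(a), work dominated by root), giving O(n^2).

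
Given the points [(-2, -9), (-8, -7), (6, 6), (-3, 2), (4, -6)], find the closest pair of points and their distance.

Computing all pairwise distances among 5 points:

d((-2, -9), (-8, -7)) = 6.3246 <-- minimum
d((-2, -9), (6, 6)) = 17.0
d((-2, -9), (-3, 2)) = 11.0454
d((-2, -9), (4, -6)) = 6.7082
d((-8, -7), (6, 6)) = 19.105
d((-8, -7), (-3, 2)) = 10.2956
d((-8, -7), (4, -6)) = 12.0416
d((6, 6), (-3, 2)) = 9.8489
d((6, 6), (4, -6)) = 12.1655
d((-3, 2), (4, -6)) = 10.6301

Closest pair: (-2, -9) and (-8, -7) with distance 6.3246

The closest pair is (-2, -9) and (-8, -7) with Euclidean distance 6.3246. For 5 points, brute-force pairwise comparison is shown above. For large n, the divide-and-conquer algorithm (sort by x, recurse on halves, check the dividing strip) achieves O(n log n).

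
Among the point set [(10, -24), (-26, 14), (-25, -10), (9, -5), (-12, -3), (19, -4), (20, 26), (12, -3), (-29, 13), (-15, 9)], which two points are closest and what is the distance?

Computing all pairwise distances among 10 points:

d((10, -24), (-26, 14)) = 52.345
d((10, -24), (-25, -10)) = 37.6962
d((10, -24), (9, -5)) = 19.0263
d((10, -24), (-12, -3)) = 30.4138
d((10, -24), (19, -4)) = 21.9317
d((10, -24), (20, 26)) = 50.9902
d((10, -24), (12, -3)) = 21.095
d((10, -24), (-29, 13)) = 53.7587
d((10, -24), (-15, 9)) = 41.4005
d((-26, 14), (-25, -10)) = 24.0208
d((-26, 14), (9, -5)) = 39.8246
d((-26, 14), (-12, -3)) = 22.0227
d((-26, 14), (19, -4)) = 48.4665
d((-26, 14), (20, 26)) = 47.5395
d((-26, 14), (12, -3)) = 41.6293
d((-26, 14), (-29, 13)) = 3.1623 <-- minimum
d((-26, 14), (-15, 9)) = 12.083
d((-25, -10), (9, -5)) = 34.3657
d((-25, -10), (-12, -3)) = 14.7648
d((-25, -10), (19, -4)) = 44.4072
d((-25, -10), (20, 26)) = 57.6281
d((-25, -10), (12, -3)) = 37.6563
d((-25, -10), (-29, 13)) = 23.3452
d((-25, -10), (-15, 9)) = 21.4709
d((9, -5), (-12, -3)) = 21.095
d((9, -5), (19, -4)) = 10.0499
d((9, -5), (20, 26)) = 32.8938
d((9, -5), (12, -3)) = 3.6056
d((9, -5), (-29, 13)) = 42.0476
d((9, -5), (-15, 9)) = 27.7849
d((-12, -3), (19, -4)) = 31.0161
d((-12, -3), (20, 26)) = 43.1856
d((-12, -3), (12, -3)) = 24.0
d((-12, -3), (-29, 13)) = 23.3452
d((-12, -3), (-15, 9)) = 12.3693
d((19, -4), (20, 26)) = 30.0167
d((19, -4), (12, -3)) = 7.0711
d((19, -4), (-29, 13)) = 50.9215
d((19, -4), (-15, 9)) = 36.4005
d((20, 26), (12, -3)) = 30.0832
d((20, 26), (-29, 13)) = 50.6952
d((20, 26), (-15, 9)) = 38.9102
d((12, -3), (-29, 13)) = 44.0114
d((12, -3), (-15, 9)) = 29.5466
d((-29, 13), (-15, 9)) = 14.5602

Closest pair: (-26, 14) and (-29, 13) with distance 3.1623

The closest pair is (-26, 14) and (-29, 13) with Euclidean distance 3.1623. For 10 points, brute-force pairwise comparison is shown above. For large n, the divide-and-conquer algorithm (sort by x, recurse on halves, check the dividing strip) achieves O(n log n).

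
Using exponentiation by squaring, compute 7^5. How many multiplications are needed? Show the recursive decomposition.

Computing 7^5 by squaring (build up from 7^1; each line after the first costs one multiplication):

7^1 = 7
7^2 = (7^1)^2 = 7^2 = 49
7^4 = (7^2)^2 = 49^2 = 2401
7^5 = 7 * 7^4 = 7 * 2401 = 16807

Result: 16807
Multiplications needed: 3 (3 lines after 7^1)

7^5 = 16807. Using exponentiation by squaring, this requires 3 multiplications. The key idea: if the exponent is even, square the half-power; if odd, multiply by the base once.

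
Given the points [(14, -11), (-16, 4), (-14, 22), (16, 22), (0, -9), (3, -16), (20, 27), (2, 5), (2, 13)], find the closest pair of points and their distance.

Computing all pairwise distances among 9 points:

d((14, -11), (-16, 4)) = 33.541
d((14, -11), (-14, 22)) = 43.2782
d((14, -11), (16, 22)) = 33.0606
d((14, -11), (0, -9)) = 14.1421
d((14, -11), (3, -16)) = 12.083
d((14, -11), (20, 27)) = 38.4708
d((14, -11), (2, 5)) = 20.0
d((14, -11), (2, 13)) = 26.8328
d((-16, 4), (-14, 22)) = 18.1108
d((-16, 4), (16, 22)) = 36.7151
d((-16, 4), (0, -9)) = 20.6155
d((-16, 4), (3, -16)) = 27.5862
d((-16, 4), (20, 27)) = 42.72
d((-16, 4), (2, 5)) = 18.0278
d((-16, 4), (2, 13)) = 20.1246
d((-14, 22), (16, 22)) = 30.0
d((-14, 22), (0, -9)) = 34.0147
d((-14, 22), (3, -16)) = 41.6293
d((-14, 22), (20, 27)) = 34.3657
d((-14, 22), (2, 5)) = 23.3452
d((-14, 22), (2, 13)) = 18.3576
d((16, 22), (0, -9)) = 34.8855
d((16, 22), (3, -16)) = 40.1622
d((16, 22), (20, 27)) = 6.4031 <-- minimum
d((16, 22), (2, 5)) = 22.0227
d((16, 22), (2, 13)) = 16.6433
d((0, -9), (3, -16)) = 7.6158
d((0, -9), (20, 27)) = 41.1825
d((0, -9), (2, 5)) = 14.1421
d((0, -9), (2, 13)) = 22.0907
d((3, -16), (20, 27)) = 46.2385
d((3, -16), (2, 5)) = 21.0238
d((3, -16), (2, 13)) = 29.0172
d((20, 27), (2, 5)) = 28.4253
d((20, 27), (2, 13)) = 22.8035
d((2, 5), (2, 13)) = 8.0

Closest pair: (16, 22) and (20, 27) with distance 6.4031

The closest pair is (16, 22) and (20, 27) with Euclidean distance 6.4031. For 9 points, brute-force pairwise comparison is shown above. For large n, the divide-and-conquer algorithm (sort by x, recurse on halves, check the dividing strip) achieves O(n log n).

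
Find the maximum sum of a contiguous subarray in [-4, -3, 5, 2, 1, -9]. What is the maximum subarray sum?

Using Kadane's algorithm on [-4, -3, 5, 2, 1, -9]:

Scanning through the array:
Position 1 (value -3): max_ending_here = -3, max_so_far = -3
Position 2 (value 5): max_ending_here = 5, max_so_far = 5
Position 3 (value 2): max_ending_here = 7, max_so_far = 7
Position 4 (value 1): max_ending_here = 8, max_so_far = 8
Position 5 (value -9): max_ending_here = -1, max_so_far = 8

Maximum subarray: [5, 2, 1]
Maximum sum: 8

The maximum subarray is [5, 2, 1] with sum 8. This subarray runs from index 2 to index 4.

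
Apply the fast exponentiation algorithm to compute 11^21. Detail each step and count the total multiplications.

Computing 11^21 by squaring (build up from 11^1; each line after the first costs one multiplication):

11^1 = 11
11^2 = (11^1)^2 = 11^2 = 121
11^4 = (11^2)^2 = 121^2 = 14641
11^5 = 11 * 11^4 = 11 * 14641 = 161051
11^10 = (11^5)^2 = 161051^2 = 25937424601
11^20 = (11^10)^2 = 25937424601^2 = 672749994932560009201
11^21 = 11 * 11^20 = 11 * 672749994932560009201 = 7400249944258160101211

Result: 7400249944258160101211
Multiplications needed: 6 (6 lines after 11^1)

11^21 = 7400249944258160101211. Using exponentiation by squaring, this requires 6 multiplications. The key idea: if the exponent is even, square the half-power; if odd, multiply by the base once.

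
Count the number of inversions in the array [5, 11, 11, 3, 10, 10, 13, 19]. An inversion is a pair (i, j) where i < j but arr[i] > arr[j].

Finding inversions in [5, 11, 11, 3, 10, 10, 13, 19]:

(0, 3): arr[0]=5 > arr[3]=3
(1, 3): arr[1]=11 > arr[3]=3
(1, 4): arr[1]=11 > arr[4]=10
(1, 5): arr[1]=11 > arr[5]=10
(2, 3): arr[2]=11 > arr[3]=3
(2, 4): arr[2]=11 > arr[4]=10
(2, 5): arr[2]=11 > arr[5]=10

Total inversions: 7

The array has 7 inversion(s): (0,3), (1,3), (1,4), (1,5), (2,3), (2,4), (2,5). Each pair (i,j) satisfies i < j and arr[i] > arr[j].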